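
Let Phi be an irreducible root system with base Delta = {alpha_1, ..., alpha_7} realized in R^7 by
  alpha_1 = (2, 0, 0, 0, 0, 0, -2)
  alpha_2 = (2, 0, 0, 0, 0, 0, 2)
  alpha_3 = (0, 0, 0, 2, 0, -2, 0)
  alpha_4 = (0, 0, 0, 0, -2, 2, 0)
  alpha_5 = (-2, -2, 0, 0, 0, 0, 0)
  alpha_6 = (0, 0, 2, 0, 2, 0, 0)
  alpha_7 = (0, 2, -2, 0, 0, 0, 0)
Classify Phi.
Compute the Cartan integers a_ij = 2(alpha_i, alpha_j)/(alpha_j, alpha_j); the resulting 7x7 Cartan matrix is
[[2, 0, 0, 0, -1, 0, 0], [0, 2, 0, 0, -1, 0, 0], [0, 0, 2, -1, 0, 0, 0], [0, 0, -1, 2, 0, -1, 0], [-1, -1, 0, 0, 2, 0, -1], [0, 0, 0, -1, 0, 2, -1], [0, 0, 0, 0, -1, -1, 2]].
All simple roots have the same length, so the diagram is simply laced. The associated Dynkin diagram is a chain of 5 nodes with a fork of two nodes at one end (D_7), so the type is D_7 (the algebra so(14)).

type D_7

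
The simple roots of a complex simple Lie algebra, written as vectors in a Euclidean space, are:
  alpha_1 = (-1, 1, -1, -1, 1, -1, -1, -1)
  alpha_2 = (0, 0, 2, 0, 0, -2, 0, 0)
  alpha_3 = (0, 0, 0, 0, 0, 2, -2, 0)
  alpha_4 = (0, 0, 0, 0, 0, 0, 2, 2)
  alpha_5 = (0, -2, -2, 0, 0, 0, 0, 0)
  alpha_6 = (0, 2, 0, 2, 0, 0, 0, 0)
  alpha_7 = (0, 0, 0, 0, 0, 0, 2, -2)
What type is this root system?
type E_7

Compute the Cartan integers a_ij = 2(alpha_i, alpha_j)/(alpha_j, alpha_j); the resulting 7x7 Cartan matrix is
[[2, 0, 0, -1, 0, 0, 0], [0, 2, -1, 0, -1, 0, 0], [0, -1, 2, -1, 0, 0, -1], [-1, 0, -1, 2, 0, 0, 0], [0, -1, 0, 0, 2, -1, 0], [0, 0, 0, 0, -1, 2, 0], [0, 0, -1, 0, 0, 0, 2]].
All simple roots have the same length, so the diagram is simply laced. The associated Dynkin diagram is a chain of 6 nodes with one extra node attached to the third node from one end (E_7), so the type is E_7.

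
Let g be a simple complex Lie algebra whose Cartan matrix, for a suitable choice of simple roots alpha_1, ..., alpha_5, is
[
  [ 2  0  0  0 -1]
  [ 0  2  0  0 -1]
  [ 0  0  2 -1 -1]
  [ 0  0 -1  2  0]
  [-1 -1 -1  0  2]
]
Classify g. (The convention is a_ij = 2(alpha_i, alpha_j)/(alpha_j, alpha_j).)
type D_5

The matrix has rank 5 with 2's on the diagonal. Reading the off-diagonal entries as Dynkin edges (a single edge where a_ij = a_ji = -1; a double or triple edge where a_ij * a_ji = 2 or 3), the diagram is a chain of 3 nodes with a fork of two nodes at one end (D_5). One simple-root ordering that puts it in standard form is (alpha_4, alpha_3, alpha_5, alpha_1, alpha_2). So the algebra is type D_5, i.e. so(10).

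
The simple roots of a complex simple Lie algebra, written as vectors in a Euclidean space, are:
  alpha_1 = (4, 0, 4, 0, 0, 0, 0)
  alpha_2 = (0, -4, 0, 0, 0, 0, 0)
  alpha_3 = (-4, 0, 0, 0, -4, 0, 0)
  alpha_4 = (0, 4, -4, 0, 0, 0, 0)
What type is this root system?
Compute the Cartan integers a_ij = 2(alpha_i, alpha_j)/(alpha_j, alpha_j); the resulting 4x4 Cartan matrix is
[[2, 0, -1, -1], [0, 2, 0, -1], [-1, 0, 2, 0], [-1, -2, 0, 2]].
The roots have two lengths (squared-length ratio 2:1); the short ones are alpha_{2}. The associated Dynkin diagram is a chain of 4 nodes with a double edge at one end; the terminal node there is the unique short simple root (B_4), so the type is B_4 (the algebra so(9)).

B4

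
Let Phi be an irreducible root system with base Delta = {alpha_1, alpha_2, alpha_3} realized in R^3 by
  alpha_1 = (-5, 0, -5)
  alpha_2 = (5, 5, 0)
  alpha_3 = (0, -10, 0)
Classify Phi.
C_3

Compute the Cartan integers a_ij = 2(alpha_i, alpha_j)/(alpha_j, alpha_j); the resulting 3x3 Cartan matrix is
[[2, -1, 0], [-1, 2, -1], [0, -2, 2]].
The roots have two lengths (squared-length ratio 2:1); the short ones are alpha_{1,2}. The associated Dynkin diagram is a chain of 3 nodes with a double edge at one end; the terminal node there is the unique long simple root (C_3), so the type is C_3 (the algebra sp(6)).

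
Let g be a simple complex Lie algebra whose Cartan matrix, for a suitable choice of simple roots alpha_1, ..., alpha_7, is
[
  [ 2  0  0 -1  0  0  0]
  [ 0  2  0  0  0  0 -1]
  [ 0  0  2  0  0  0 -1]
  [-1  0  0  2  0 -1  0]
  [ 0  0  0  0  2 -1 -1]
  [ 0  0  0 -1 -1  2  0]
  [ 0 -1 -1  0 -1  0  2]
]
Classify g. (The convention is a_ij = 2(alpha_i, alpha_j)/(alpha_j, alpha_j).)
The matrix has rank 7 with 2's on the diagonal. Reading the off-diagonal entries as Dynkin edges (a single edge where a_ij = a_ji = -1; a double or triple edge where a_ij * a_ji = 2 or 3), the diagram is a chain of 5 nodes with a fork of two nodes at one end (D_7). One simple-root ordering that puts it in standard form is (alpha_1, alpha_4, alpha_6, alpha_5, alpha_7, alpha_3, alpha_2). So the algebra is type D_7, i.e. so(14).

type D_7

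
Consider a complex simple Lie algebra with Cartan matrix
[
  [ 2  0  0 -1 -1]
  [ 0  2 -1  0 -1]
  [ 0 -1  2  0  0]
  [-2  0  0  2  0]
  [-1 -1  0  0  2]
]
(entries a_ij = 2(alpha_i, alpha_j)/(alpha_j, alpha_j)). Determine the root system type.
C_5

The matrix has rank 5 with 2's on the diagonal. Reading the off-diagonal entries as Dynkin edges (a single edge where a_ij = a_ji = -1; a double or triple edge where a_ij * a_ji = 2 or 3), the diagram is a chain of 5 nodes with a double edge at one end; the terminal node there is the unique long simple root (C_5). One simple-root ordering that puts it in standard form is (alpha_3, alpha_2, alpha_5, alpha_1, alpha_4). So the algebra is type C_5, i.e. sp(10).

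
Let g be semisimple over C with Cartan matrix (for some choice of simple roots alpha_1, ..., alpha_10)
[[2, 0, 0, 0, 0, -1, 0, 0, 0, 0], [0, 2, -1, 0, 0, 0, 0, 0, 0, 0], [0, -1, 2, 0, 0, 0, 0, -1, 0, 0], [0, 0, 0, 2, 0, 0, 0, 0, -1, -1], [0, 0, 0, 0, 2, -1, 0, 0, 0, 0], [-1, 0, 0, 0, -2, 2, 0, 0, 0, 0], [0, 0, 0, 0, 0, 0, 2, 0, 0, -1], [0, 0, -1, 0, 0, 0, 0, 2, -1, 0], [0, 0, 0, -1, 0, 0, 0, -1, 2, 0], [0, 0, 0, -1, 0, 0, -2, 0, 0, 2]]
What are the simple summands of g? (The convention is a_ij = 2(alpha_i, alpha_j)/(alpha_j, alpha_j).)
B_3 (so(7)) + B_7 (so(15))

The diagram associated to this matrix has two connected components: the simple roots {alpha_1, alpha_5, alpha_6} form a chain of 3 nodes with a double edge at one end; the terminal node there is the unique short simple root (B_3), and {alpha_2, alpha_3, alpha_4, alpha_7, alpha_8, alpha_9, alpha_10} form a chain of 7 nodes with a double edge at one end; the terminal node there is the unique short simple root (B_7). A semisimple Lie algebra decomposes uniquely as the direct sum of simple ideals, one per connected component of its Dynkin diagram, so g ≅ B_3 ⊕ B_7 (dimension 21 + 105 = 126).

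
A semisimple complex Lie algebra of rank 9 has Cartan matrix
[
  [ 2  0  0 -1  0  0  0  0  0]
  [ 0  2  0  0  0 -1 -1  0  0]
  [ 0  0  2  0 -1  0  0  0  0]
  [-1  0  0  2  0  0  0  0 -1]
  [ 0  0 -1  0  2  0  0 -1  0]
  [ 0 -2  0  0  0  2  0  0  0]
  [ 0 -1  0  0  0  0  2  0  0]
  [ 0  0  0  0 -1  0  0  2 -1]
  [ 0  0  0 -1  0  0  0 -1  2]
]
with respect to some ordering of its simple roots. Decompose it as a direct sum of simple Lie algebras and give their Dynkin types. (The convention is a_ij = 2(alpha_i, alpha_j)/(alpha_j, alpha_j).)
A_6 ⊕ C_3

The diagram associated to this matrix has two connected components: the simple roots {alpha_1, alpha_3, alpha_4, alpha_5, alpha_8, alpha_9} form a chain of 6 nodes with single edges (A_6), and {alpha_2, alpha_6, alpha_7} form a chain of 3 nodes with a double edge at one end; the terminal node there is the unique long simple root (C_3). A semisimple Lie algebra decomposes uniquely as the direct sum of simple ideals, one per connected component of its Dynkin diagram, so g ≅ A_6 ⊕ C_3 (dimension 48 + 21 = 69).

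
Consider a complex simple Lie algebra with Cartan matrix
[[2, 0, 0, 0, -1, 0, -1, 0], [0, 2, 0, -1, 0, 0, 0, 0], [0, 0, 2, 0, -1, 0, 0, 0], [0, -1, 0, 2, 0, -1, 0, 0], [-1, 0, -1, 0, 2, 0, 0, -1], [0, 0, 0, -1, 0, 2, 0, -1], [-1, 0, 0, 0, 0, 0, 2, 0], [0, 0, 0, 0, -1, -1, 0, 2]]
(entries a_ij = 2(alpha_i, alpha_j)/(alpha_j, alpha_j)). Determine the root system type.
The matrix has rank 8 with 2's on the diagonal. Reading the off-diagonal entries as Dynkin edges (a single edge where a_ij = a_ji = -1; a double or triple edge where a_ij * a_ji = 2 or 3), the diagram is a chain of 7 nodes with one extra node attached to the third node from one end (E_8). One simple-root ordering that puts it in standard form is (alpha_7, alpha_3, alpha_1, alpha_5, alpha_8, alpha_6, alpha_4, alpha_2). So the algebra is type E_8.

E_8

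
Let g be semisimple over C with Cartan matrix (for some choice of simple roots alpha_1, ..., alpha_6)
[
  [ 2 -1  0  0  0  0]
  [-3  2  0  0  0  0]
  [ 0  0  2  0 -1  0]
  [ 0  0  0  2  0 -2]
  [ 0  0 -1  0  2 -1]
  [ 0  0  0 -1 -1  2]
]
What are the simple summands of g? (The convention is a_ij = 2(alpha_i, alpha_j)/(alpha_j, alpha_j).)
C_4 + G_2

The diagram associated to this matrix has two connected components: the simple roots {alpha_3, alpha_4, alpha_5, alpha_6} form a chain of 4 nodes with a double edge at one end; the terminal node there is the unique long simple root (C_4), and {alpha_1, alpha_2} form two nodes joined by a triple edge (G_2). A semisimple Lie algebra decomposes uniquely as the direct sum of simple ideals, one per connected component of its Dynkin diagram, so g ≅ C_4 ⊕ G_2 (dimension 36 + 14 = 50).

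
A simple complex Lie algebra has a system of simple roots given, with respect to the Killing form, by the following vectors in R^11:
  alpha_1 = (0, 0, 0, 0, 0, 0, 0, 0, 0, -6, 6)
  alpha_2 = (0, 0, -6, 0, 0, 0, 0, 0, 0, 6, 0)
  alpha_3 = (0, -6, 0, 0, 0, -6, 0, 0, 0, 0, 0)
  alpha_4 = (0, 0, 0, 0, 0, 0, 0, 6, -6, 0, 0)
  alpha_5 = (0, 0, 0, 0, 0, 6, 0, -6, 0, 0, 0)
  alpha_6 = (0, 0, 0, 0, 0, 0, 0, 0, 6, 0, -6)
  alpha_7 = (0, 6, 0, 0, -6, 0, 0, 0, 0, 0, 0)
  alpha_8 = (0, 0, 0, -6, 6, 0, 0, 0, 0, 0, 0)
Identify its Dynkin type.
A_8

Compute the Cartan integers a_ij = 2(alpha_i, alpha_j)/(alpha_j, alpha_j); the resulting 8x8 Cartan matrix is
[[2, -1, 0, 0, 0, -1, 0, 0], [-1, 2, 0, 0, 0, 0, 0, 0], [0, 0, 2, 0, -1, 0, -1, 0], [0, 0, 0, 2, -1, -1, 0, 0], [0, 0, -1, -1, 2, 0, 0, 0], [-1, 0, 0, -1, 0, 2, 0, 0], [0, 0, -1, 0, 0, 0, 2, -1], [0, 0, 0, 0, 0, 0, -1, 2]].
All simple roots have the same length, so the diagram is simply laced. The associated Dynkin diagram is a chain of 8 nodes with single edges (A_8), so the type is A_8 (the algebra sl(9)).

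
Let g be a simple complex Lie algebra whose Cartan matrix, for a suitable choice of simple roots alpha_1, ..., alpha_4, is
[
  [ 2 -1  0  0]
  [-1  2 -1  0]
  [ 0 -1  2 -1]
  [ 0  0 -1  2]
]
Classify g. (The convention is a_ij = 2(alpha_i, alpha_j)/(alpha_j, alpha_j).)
A_4 (sl(5))

The matrix has rank 4 with 2's on the diagonal. Reading the off-diagonal entries as Dynkin edges (a single edge where a_ij = a_ji = -1; a double or triple edge where a_ij * a_ji = 2 or 3), the diagram is a chain of 4 nodes with single edges (A_4). One simple-root ordering that puts it in standard form is (alpha_4, alpha_3, alpha_2, alpha_1). So the algebra is type A_4, i.e. sl(5).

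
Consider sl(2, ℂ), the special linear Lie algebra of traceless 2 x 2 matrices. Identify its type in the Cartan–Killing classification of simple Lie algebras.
This is sl(2), which has dimension 2^2 - 1 = 3 and rank 2 - 1 = 1 (a Cartan subalgebra is the diagonal traceless matrices). In the classification of classical Lie algebras, the special linear algebra sl(n+1) has type A_n; here n = 1, so the Dynkin diagram is a chain of 1 nodes with single edges (A_1). Hence the type is A_1.

type A_1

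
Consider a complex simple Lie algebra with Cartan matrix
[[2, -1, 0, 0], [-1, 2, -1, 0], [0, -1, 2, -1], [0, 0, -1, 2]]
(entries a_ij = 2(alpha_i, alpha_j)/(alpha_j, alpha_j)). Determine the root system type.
The matrix has rank 4 with 2's on the diagonal. Reading the off-diagonal entries as Dynkin edges (a single edge where a_ij = a_ji = -1; a double or triple edge where a_ij * a_ji = 2 or 3), the diagram is a chain of 4 nodes with single edges (A_4). One simple-root ordering that puts it in standard form is (alpha_4, alpha_3, alpha_2, alpha_1). So the algebra is type A_4, i.e. sl(5).

A4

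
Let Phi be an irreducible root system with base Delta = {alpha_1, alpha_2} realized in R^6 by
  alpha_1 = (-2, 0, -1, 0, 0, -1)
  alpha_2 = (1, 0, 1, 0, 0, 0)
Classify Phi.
Compute the Cartan integers a_ij = 2(alpha_i, alpha_j)/(alpha_j, alpha_j); the resulting 2x2 Cartan matrix is
[[2, -3], [-1, 2]].
The roots have two lengths (squared-length ratio 3:1); the short ones are alpha_{2}. The associated Dynkin diagram is two nodes joined by a triple edge (G_2), so the type is G_2.

G_2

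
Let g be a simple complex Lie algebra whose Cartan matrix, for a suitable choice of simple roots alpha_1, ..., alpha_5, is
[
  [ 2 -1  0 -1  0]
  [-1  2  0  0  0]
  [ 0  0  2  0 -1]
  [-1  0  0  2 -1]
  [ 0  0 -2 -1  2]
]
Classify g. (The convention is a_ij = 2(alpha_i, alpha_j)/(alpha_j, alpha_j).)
B_5 (so(11))

The matrix has rank 5 with 2's on the diagonal. Reading the off-diagonal entries as Dynkin edges (a single edge where a_ij = a_ji = -1; a double or triple edge where a_ij * a_ji = 2 or 3), the diagram is a chain of 5 nodes with a double edge at one end; the terminal node there is the unique short simple root (B_5). One simple-root ordering that puts it in standard form is (alpha_2, alpha_1, alpha_4, alpha_5, alpha_3). So the algebra is type B_5, i.e. so(11).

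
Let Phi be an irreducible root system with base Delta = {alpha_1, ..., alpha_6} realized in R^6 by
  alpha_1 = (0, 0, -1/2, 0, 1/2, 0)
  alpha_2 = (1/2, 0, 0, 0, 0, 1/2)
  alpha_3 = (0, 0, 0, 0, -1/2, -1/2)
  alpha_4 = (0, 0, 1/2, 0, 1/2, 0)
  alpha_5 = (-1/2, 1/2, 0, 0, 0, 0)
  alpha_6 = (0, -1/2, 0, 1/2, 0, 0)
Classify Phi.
Compute the Cartan integers a_ij = 2(alpha_i, alpha_j)/(alpha_j, alpha_j); the resulting 6x6 Cartan matrix is
[[2, 0, -1, 0, 0, 0], [0, 2, -1, 0, -1, 0], [-1, -1, 2, -1, 0, 0], [0, 0, -1, 2, 0, 0], [0, -1, 0, 0, 2, -1], [0, 0, 0, 0, -1, 2]].
All simple roots have the same length, so the diagram is simply laced. The associated Dynkin diagram is a chain of 4 nodes with a fork of two nodes at one end (D_6), so the type is D_6 (the algebra so(12)).

D6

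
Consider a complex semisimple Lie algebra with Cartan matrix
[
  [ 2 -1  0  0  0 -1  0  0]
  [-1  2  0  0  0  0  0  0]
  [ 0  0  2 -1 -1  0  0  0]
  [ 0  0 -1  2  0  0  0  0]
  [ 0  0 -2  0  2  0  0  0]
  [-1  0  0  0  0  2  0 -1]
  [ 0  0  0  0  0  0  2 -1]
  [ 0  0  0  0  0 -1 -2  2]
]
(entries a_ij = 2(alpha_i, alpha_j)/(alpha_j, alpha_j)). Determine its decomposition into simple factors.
B5 + C3

The diagram associated to this matrix has two connected components: the simple roots {alpha_1, alpha_2, alpha_6, alpha_7, alpha_8} form a chain of 5 nodes with a double edge at one end; the terminal node there is the unique short simple root (B_5), and {alpha_3, alpha_4, alpha_5} form a chain of 3 nodes with a double edge at one end; the terminal node there is the unique long simple root (C_3). A semisimple Lie algebra decomposes uniquely as the direct sum of simple ideals, one per connected component of its Dynkin diagram, so g ≅ B_5 ⊕ C_3 (dimension 55 + 21 = 76).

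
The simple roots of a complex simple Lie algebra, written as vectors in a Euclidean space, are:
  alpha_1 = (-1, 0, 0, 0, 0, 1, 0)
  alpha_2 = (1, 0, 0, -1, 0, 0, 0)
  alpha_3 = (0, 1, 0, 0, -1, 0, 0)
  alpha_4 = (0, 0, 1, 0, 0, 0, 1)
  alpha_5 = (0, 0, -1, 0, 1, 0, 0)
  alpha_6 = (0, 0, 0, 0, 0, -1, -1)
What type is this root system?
Compute the Cartan integers a_ij = 2(alpha_i, alpha_j)/(alpha_j, alpha_j); the resulting 6x6 Cartan matrix is
[[2, -1, 0, 0, 0, -1], [-1, 2, 0, 0, 0, 0], [0, 0, 2, 0, -1, 0], [0, 0, 0, 2, -1, -1], [0, 0, -1, -1, 2, 0], [-1, 0, 0, -1, 0, 2]].
All simple roots have the same length, so the diagram is simply laced. The associated Dynkin diagram is a chain of 6 nodes with single edges (A_6), so the type is A_6 (the algebra sl(7)).

A6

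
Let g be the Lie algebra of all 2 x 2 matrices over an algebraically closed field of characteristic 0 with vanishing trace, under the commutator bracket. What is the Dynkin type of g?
A_1 (sl(2))

This is sl(2), which has dimension 2^2 - 1 = 3 and rank 2 - 1 = 1 (a Cartan subalgebra is the diagonal traceless matrices). In the classification of classical Lie algebras, the special linear algebra sl(n+1) has type A_n; here n = 1, so the Dynkin diagram is a chain of 1 nodes with single edges (A_1). Hence the type is A_1.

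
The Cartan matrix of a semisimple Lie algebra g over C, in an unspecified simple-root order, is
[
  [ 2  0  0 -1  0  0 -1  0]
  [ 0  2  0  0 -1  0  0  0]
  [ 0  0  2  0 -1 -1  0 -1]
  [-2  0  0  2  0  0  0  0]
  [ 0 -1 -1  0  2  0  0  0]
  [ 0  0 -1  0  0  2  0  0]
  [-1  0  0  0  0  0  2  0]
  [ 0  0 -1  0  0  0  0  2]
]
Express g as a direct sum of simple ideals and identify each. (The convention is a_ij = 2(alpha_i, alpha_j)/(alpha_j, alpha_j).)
The diagram associated to this matrix has two connected components: the simple roots {alpha_1, alpha_4, alpha_7} form a chain of 3 nodes with a double edge at one end; the terminal node there is the unique long simple root (C_3), and {alpha_2, alpha_3, alpha_5, alpha_6, alpha_8} form a chain of 3 nodes with a fork of two nodes at one end (D_5). A semisimple Lie algebra decomposes uniquely as the direct sum of simple ideals, one per connected component of its Dynkin diagram, so g ≅ C_3 ⊕ D_5 (dimension 21 + 45 = 66).

C_3 + D_5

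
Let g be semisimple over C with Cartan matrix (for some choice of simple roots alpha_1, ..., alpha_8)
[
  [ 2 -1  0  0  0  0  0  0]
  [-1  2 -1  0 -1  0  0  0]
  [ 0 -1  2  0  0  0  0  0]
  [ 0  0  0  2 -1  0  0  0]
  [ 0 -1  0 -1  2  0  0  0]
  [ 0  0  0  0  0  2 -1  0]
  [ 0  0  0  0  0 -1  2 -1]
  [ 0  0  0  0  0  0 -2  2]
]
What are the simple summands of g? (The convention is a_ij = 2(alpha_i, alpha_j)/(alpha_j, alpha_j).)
C_3 + D_5

The diagram associated to this matrix has two connected components: the simple roots {alpha_6, alpha_7, alpha_8} form a chain of 3 nodes with a double edge at one end; the terminal node there is the unique long simple root (C_3), and {alpha_1, alpha_2, alpha_3, alpha_4, alpha_5} form a chain of 3 nodes with a fork of two nodes at one end (D_5). A semisimple Lie algebra decomposes uniquely as the direct sum of simple ideals, one per connected component of its Dynkin diagram, so g ≅ C_3 ⊕ D_5 (dimension 21 + 45 = 66).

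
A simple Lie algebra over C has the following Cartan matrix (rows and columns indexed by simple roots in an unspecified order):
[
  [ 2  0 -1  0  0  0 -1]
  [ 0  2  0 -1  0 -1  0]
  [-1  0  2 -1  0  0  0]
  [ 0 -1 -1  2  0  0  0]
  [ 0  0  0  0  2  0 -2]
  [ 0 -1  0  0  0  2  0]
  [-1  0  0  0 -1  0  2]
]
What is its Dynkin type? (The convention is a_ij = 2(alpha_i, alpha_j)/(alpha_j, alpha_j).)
C7

The matrix has rank 7 with 2's on the diagonal. Reading the off-diagonal entries as Dynkin edges (a single edge where a_ij = a_ji = -1; a double or triple edge where a_ij * a_ji = 2 or 3), the diagram is a chain of 7 nodes with a double edge at one end; the terminal node there is the unique long simple root (C_7). One simple-root ordering that puts it in standard form is (alpha_6, alpha_2, alpha_4, alpha_3, alpha_1, alpha_7, alpha_5). So the algebra is type C_7, i.e. sp(14).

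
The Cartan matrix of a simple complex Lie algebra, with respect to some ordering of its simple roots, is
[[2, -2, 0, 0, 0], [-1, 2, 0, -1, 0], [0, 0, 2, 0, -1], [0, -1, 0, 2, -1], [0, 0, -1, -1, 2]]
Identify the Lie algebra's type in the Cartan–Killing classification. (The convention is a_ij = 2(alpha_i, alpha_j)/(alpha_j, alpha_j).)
C5

The matrix has rank 5 with 2's on the diagonal. Reading the off-diagonal entries as Dynkin edges (a single edge where a_ij = a_ji = -1; a double or triple edge where a_ij * a_ji = 2 or 3), the diagram is a chain of 5 nodes with a double edge at one end; the terminal node there is the unique long simple root (C_5). One simple-root ordering that puts it in standard form is (alpha_3, alpha_5, alpha_4, alpha_2, alpha_1). So the algebra is type C_5, i.e. sp(10).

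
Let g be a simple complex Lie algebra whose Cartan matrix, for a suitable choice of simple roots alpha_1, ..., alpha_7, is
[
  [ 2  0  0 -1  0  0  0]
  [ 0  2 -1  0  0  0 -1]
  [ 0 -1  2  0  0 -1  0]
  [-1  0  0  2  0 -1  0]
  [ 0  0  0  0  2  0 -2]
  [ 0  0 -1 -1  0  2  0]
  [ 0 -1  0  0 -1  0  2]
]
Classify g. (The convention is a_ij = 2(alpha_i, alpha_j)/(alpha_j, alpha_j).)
The matrix has rank 7 with 2's on the diagonal. Reading the off-diagonal entries as Dynkin edges (a single edge where a_ij = a_ji = -1; a double or triple edge where a_ij * a_ji = 2 or 3), the diagram is a chain of 7 nodes with a double edge at one end; the terminal node there is the unique long simple root (C_7). One simple-root ordering that puts it in standard form is (alpha_1, alpha_4, alpha_6, alpha_3, alpha_2, alpha_7, alpha_5). So the algebra is type C_7, i.e. sp(14).

type C_7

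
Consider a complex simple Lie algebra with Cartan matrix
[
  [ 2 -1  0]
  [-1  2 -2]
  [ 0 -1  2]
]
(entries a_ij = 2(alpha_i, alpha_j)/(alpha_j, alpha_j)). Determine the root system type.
The matrix has rank 3 with 2's on the diagonal. Reading the off-diagonal entries as Dynkin edges (a single edge where a_ij = a_ji = -1; a double or triple edge where a_ij * a_ji = 2 or 3), the diagram is a chain of 3 nodes with a double edge at one end; the terminal node there is the unique short simple root (B_3). One simple-root ordering that puts it in standard form is (alpha_1, alpha_2, alpha_3). So the algebra is type B_3, i.e. so(7).

B_3 (so(7))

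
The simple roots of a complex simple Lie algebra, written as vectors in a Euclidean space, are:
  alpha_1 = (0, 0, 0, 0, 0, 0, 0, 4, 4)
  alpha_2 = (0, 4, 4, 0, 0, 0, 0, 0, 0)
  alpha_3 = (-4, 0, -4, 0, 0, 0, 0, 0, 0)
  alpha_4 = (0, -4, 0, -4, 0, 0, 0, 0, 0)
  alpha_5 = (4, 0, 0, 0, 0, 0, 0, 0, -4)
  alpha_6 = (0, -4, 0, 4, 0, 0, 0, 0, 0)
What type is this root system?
Compute the Cartan integers a_ij = 2(alpha_i, alpha_j)/(alpha_j, alpha_j); the resulting 6x6 Cartan matrix is
[[2, 0, 0, 0, -1, 0], [0, 2, -1, -1, 0, -1], [0, -1, 2, 0, -1, 0], [0, -1, 0, 2, 0, 0], [-1, 0, -1, 0, 2, 0], [0, -1, 0, 0, 0, 2]].
All simple roots have the same length, so the diagram is simply laced. The associated Dynkin diagram is a chain of 4 nodes with a fork of two nodes at one end (D_6), so the type is D_6 (the algebra so(12)).

D6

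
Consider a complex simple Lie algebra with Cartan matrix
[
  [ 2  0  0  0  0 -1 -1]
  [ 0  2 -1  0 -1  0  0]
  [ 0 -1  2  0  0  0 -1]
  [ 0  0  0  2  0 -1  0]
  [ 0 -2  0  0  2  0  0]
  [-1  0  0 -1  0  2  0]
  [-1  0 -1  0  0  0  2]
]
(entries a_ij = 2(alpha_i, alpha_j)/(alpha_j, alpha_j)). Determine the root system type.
The matrix has rank 7 with 2's on the diagonal. Reading the off-diagonal entries as Dynkin edges (a single edge where a_ij = a_ji = -1; a double or triple edge where a_ij * a_ji = 2 or 3), the diagram is a chain of 7 nodes with a double edge at one end; the terminal node there is the unique long simple root (C_7). One simple-root ordering that puts it in standard form is (alpha_4, alpha_6, alpha_1, alpha_7, alpha_3, alpha_2, alpha_5). So the algebra is type C_7, i.e. sp(14).

C_7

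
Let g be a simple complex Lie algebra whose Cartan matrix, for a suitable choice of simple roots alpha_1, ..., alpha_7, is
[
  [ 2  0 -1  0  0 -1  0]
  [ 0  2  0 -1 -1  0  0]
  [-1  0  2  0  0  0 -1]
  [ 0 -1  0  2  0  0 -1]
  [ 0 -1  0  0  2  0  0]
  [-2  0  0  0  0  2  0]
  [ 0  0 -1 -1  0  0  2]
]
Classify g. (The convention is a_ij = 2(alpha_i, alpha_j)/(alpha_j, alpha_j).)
C7

The matrix has rank 7 with 2's on the diagonal. Reading the off-diagonal entries as Dynkin edges (a single edge where a_ij = a_ji = -1; a double or triple edge where a_ij * a_ji = 2 or 3), the diagram is a chain of 7 nodes with a double edge at one end; the terminal node there is the unique long simple root (C_7). One simple-root ordering that puts it in standard form is (alpha_5, alpha_2, alpha_4, alpha_7, alpha_3, alpha_1, alpha_6). So the algebra is type C_7, i.e. sp(14).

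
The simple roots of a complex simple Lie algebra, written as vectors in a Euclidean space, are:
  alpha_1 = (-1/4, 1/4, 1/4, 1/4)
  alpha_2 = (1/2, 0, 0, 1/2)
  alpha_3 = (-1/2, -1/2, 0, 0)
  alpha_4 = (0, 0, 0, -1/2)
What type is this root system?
F_4

Compute the Cartan integers a_ij = 2(alpha_i, alpha_j)/(alpha_j, alpha_j); the resulting 4x4 Cartan matrix is
[[2, 0, 0, -1], [0, 2, -1, -2], [0, -1, 2, 0], [-1, -1, 0, 2]].
The roots have two lengths (squared-length ratio 2:1); the short ones are alpha_{1,4}. The associated Dynkin diagram is a chain of 4 nodes with a double edge between the middle two (F_4), so the type is F_4.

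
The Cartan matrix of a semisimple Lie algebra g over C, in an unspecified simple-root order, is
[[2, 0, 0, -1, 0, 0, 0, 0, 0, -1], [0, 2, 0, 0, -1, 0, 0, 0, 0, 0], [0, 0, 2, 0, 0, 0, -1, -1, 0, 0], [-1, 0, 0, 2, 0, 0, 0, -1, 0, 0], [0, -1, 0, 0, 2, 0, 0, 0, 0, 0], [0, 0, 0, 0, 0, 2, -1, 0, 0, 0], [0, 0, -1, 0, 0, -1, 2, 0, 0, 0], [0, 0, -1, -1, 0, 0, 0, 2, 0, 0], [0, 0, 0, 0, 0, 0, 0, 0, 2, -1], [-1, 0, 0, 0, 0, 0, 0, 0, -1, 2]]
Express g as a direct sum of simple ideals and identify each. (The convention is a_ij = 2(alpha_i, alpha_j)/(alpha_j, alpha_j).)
The diagram associated to this matrix has two connected components: the simple roots {alpha_2, alpha_5} form a chain of 2 nodes with single edges (A_2), and {alpha_1, alpha_3, alpha_4, alpha_6, alpha_7, alpha_8, alpha_9, alpha_10} form a chain of 8 nodes with single edges (A_8). A semisimple Lie algebra decomposes uniquely as the direct sum of simple ideals, one per connected component of its Dynkin diagram, so g ≅ A_2 ⊕ A_8 (dimension 8 + 80 = 88).

A_2 ⊕ A_8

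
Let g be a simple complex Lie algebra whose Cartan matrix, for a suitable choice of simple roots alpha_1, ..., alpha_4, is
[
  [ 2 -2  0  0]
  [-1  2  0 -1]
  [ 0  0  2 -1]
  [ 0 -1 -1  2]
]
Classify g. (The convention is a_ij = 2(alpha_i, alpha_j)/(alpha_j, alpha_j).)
type C_4

The matrix has rank 4 with 2's on the diagonal. Reading the off-diagonal entries as Dynkin edges (a single edge where a_ij = a_ji = -1; a double or triple edge where a_ij * a_ji = 2 or 3), the diagram is a chain of 4 nodes with a double edge at one end; the terminal node there is the unique long simple root (C_4). One simple-root ordering that puts it in standard form is (alpha_3, alpha_4, alpha_2, alpha_1). So the algebra is type C_4, i.e. sp(8).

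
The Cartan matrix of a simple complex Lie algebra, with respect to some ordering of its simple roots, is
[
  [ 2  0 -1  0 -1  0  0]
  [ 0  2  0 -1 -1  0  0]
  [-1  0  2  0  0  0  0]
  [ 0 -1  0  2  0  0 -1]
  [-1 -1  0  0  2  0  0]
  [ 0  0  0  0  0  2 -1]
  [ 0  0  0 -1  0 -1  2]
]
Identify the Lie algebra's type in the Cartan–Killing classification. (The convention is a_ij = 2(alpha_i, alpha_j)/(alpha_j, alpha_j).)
type A_7

The matrix has rank 7 with 2's on the diagonal. Reading the off-diagonal entries as Dynkin edges (a single edge where a_ij = a_ji = -1; a double or triple edge where a_ij * a_ji = 2 or 3), the diagram is a chain of 7 nodes with single edges (A_7). One simple-root ordering that puts it in standard form is (alpha_3, alpha_1, alpha_5, alpha_2, alpha_4, alpha_7, alpha_6). So the algebra is type A_7, i.e. sl(8).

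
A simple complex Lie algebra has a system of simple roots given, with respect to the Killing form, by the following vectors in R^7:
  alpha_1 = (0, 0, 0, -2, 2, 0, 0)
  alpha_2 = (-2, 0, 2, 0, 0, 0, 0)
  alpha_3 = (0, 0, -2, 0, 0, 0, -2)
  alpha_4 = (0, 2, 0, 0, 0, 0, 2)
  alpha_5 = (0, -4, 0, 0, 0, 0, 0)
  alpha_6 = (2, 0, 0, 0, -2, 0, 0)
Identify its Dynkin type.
Compute the Cartan integers a_ij = 2(alpha_i, alpha_j)/(alpha_j, alpha_j); the resulting 6x6 Cartan matrix is
[[2, 0, 0, 0, 0, -1], [0, 2, -1, 0, 0, -1], [0, -1, 2, -1, 0, 0], [0, 0, -1, 2, -1, 0], [0, 0, 0, -2, 2, 0], [-1, -1, 0, 0, 0, 2]].
The roots have two lengths (squared-length ratio 2:1); the short ones are alpha_{1,2,3,4,6}. The associated Dynkin diagram is a chain of 6 nodes with a double edge at one end; the terminal node there is the unique long simple root (C_6), so the type is C_6 (the algebra sp(12)).

C6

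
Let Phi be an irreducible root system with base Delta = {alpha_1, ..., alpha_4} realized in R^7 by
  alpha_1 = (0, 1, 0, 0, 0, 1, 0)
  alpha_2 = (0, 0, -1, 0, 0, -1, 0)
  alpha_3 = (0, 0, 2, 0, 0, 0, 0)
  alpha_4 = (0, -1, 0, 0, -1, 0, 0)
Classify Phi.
Compute the Cartan integers a_ij = 2(alpha_i, alpha_j)/(alpha_j, alpha_j); the resulting 4x4 Cartan matrix is
[[2, -1, 0, -1], [-1, 2, -1, 0], [0, -2, 2, 0], [-1, 0, 0, 2]].
The roots have two lengths (squared-length ratio 2:1); the short ones are alpha_{1,2,4}. The associated Dynkin diagram is a chain of 4 nodes with a double edge at one end; the terminal node there is the unique long simple root (C_4), so the type is C_4 (the algebra sp(8)).

C_4 (sp(8))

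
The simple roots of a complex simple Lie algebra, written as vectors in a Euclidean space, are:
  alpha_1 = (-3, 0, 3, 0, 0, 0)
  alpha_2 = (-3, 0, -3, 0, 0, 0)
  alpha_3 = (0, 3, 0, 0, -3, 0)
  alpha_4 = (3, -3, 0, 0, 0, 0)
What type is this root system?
Compute the Cartan integers a_ij = 2(alpha_i, alpha_j)/(alpha_j, alpha_j); the resulting 4x4 Cartan matrix is
[[2, 0, 0, -1], [0, 2, 0, -1], [0, 0, 2, -1], [-1, -1, -1, 2]].
All simple roots have the same length, so the diagram is simply laced. The associated Dynkin diagram is a chain of 2 nodes with a fork of two nodes at one end (D_4), so the type is D_4 (the algebra so(8)).

D_4 (so(8))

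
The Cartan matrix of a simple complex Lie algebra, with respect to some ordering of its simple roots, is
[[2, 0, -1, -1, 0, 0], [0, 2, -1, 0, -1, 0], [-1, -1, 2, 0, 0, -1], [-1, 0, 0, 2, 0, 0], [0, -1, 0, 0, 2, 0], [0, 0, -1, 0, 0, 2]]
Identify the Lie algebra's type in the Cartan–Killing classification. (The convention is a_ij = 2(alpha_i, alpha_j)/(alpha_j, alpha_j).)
The matrix has rank 6 with 2's on the diagonal. Reading the off-diagonal entries as Dynkin edges (a single edge where a_ij = a_ji = -1; a double or triple edge where a_ij * a_ji = 2 or 3), the diagram is a chain of 5 nodes with one extra node attached to the third node from one end (E_6). One simple-root ordering that puts it in standard form is (alpha_4, alpha_6, alpha_1, alpha_3, alpha_2, alpha_5). So the algebra is type E_6.

E_6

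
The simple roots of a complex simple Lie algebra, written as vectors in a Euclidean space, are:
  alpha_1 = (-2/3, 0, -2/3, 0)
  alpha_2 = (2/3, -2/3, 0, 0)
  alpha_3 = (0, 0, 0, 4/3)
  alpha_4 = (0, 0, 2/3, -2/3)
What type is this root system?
Compute the Cartan integers a_ij = 2(alpha_i, alpha_j)/(alpha_j, alpha_j); the resulting 4x4 Cartan matrix is
[[2, -1, 0, -1], [-1, 2, 0, 0], [0, 0, 2, -2], [-1, 0, -1, 2]].
The roots have two lengths (squared-length ratio 2:1); the short ones are alpha_{1,2,4}. The associated Dynkin diagram is a chain of 4 nodes with a double edge at one end; the terminal node there is the unique long simple root (C_4), so the type is C_4 (the algebra sp(8)).

C_4 (sp(8))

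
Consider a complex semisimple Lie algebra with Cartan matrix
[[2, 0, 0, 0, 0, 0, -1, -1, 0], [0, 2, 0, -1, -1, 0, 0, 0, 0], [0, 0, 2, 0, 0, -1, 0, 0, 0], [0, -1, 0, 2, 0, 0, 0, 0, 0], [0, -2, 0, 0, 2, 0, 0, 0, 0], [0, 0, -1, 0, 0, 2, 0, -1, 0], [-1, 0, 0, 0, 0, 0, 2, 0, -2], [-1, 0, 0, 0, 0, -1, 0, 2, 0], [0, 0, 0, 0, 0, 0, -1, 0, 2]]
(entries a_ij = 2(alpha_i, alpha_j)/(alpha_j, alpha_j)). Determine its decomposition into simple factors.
B_6 (so(13)) ⊕ C_3 (sp(6))

The diagram associated to this matrix has two connected components: the simple roots {alpha_1, alpha_3, alpha_6, alpha_7, alpha_8, alpha_9} form a chain of 6 nodes with a double edge at one end; the terminal node there is the unique short simple root (B_6), and {alpha_2, alpha_4, alpha_5} form a chain of 3 nodes with a double edge at one end; the terminal node there is the unique long simple root (C_3). A semisimple Lie algebra decomposes uniquely as the direct sum of simple ideals, one per connected component of its Dynkin diagram, so g ≅ B_6 ⊕ C_3 (dimension 78 + 21 = 99).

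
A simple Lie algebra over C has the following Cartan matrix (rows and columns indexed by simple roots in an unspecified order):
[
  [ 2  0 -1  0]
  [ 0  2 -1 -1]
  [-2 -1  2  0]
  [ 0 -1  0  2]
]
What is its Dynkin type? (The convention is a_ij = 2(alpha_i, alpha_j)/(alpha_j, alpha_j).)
The matrix has rank 4 with 2's on the diagonal. Reading the off-diagonal entries as Dynkin edges (a single edge where a_ij = a_ji = -1; a double or triple edge where a_ij * a_ji = 2 or 3), the diagram is a chain of 4 nodes with a double edge at one end; the terminal node there is the unique short simple root (B_4). One simple-root ordering that puts it in standard form is (alpha_4, alpha_2, alpha_3, alpha_1). So the algebra is type B_4, i.e. so(9).

B_4 (so(9))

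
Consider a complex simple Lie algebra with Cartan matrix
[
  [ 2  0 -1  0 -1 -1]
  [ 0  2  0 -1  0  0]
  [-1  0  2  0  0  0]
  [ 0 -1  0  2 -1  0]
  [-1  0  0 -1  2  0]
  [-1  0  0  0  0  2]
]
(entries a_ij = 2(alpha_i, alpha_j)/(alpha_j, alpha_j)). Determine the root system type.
D_6 (so(12))

The matrix has rank 6 with 2's on the diagonal. Reading the off-diagonal entries as Dynkin edges (a single edge where a_ij = a_ji = -1; a double or triple edge where a_ij * a_ji = 2 or 3), the diagram is a chain of 4 nodes with a fork of two nodes at one end (D_6). One simple-root ordering that puts it in standard form is (alpha_2, alpha_4, alpha_5, alpha_1, alpha_3, alpha_6). So the algebra is type D_6, i.e. so(12).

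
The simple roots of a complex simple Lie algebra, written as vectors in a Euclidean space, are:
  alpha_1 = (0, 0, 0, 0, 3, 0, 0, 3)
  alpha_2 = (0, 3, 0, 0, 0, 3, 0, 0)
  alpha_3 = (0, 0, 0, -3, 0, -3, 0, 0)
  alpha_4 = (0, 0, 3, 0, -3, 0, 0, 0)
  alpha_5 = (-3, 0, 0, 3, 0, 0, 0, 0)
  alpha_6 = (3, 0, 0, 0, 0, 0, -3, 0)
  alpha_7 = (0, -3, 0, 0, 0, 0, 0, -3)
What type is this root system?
type A_7

Compute the Cartan integers a_ij = 2(alpha_i, alpha_j)/(alpha_j, alpha_j); the resulting 7x7 Cartan matrix is
[[2, 0, 0, -1, 0, 0, -1], [0, 2, -1, 0, 0, 0, -1], [0, -1, 2, 0, -1, 0, 0], [-1, 0, 0, 2, 0, 0, 0], [0, 0, -1, 0, 2, -1, 0], [0, 0, 0, 0, -1, 2, 0], [-1, -1, 0, 0, 0, 0, 2]].
All simple roots have the same length, so the diagram is simply laced. The associated Dynkin diagram is a chain of 7 nodes with single edges (A_7), so the type is A_7 (the algebra sl(8)).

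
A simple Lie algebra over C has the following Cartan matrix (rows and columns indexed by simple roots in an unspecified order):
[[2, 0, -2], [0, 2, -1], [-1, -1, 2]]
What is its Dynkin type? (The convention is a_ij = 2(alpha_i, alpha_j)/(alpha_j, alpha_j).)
C_3 (sp(6))

The matrix has rank 3 with 2's on the diagonal. Reading the off-diagonal entries as Dynkin edges (a single edge where a_ij = a_ji = -1; a double or triple edge where a_ij * a_ji = 2 or 3), the diagram is a chain of 3 nodes with a double edge at one end; the terminal node there is the unique long simple root (C_3). One simple-root ordering that puts it in standard form is (alpha_2, alpha_3, alpha_1). So the algebra is type C_3, i.e. sp(6).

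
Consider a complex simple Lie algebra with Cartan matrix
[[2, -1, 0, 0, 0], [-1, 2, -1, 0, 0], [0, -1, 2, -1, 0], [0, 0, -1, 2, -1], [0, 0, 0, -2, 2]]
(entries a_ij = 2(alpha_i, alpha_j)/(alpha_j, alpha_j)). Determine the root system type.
C_5 (sp(10))

The matrix has rank 5 with 2's on the diagonal. Reading the off-diagonal entries as Dynkin edges (a single edge where a_ij = a_ji = -1; a double or triple edge where a_ij * a_ji = 2 or 3), the diagram is a chain of 5 nodes with a double edge at one end; the terminal node there is the unique long simple root (C_5). One simple-root ordering that puts it in standard form is (alpha_1, alpha_2, alpha_3, alpha_4, alpha_5). So the algebra is type C_5, i.e. sp(10).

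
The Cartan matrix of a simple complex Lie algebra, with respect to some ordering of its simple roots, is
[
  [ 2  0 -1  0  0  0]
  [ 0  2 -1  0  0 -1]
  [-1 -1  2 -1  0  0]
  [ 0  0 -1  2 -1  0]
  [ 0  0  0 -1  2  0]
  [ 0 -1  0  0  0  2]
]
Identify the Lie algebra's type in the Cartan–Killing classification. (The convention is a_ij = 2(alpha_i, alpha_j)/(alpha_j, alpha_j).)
The matrix has rank 6 with 2's on the diagonal. Reading the off-diagonal entries as Dynkin edges (a single edge where a_ij = a_ji = -1; a double or triple edge where a_ij * a_ji = 2 or 3), the diagram is a chain of 5 nodes with one extra node attached to the third node from one end (E_6). One simple-root ordering that puts it in standard form is (alpha_5, alpha_1, alpha_4, alpha_3, alpha_2, alpha_6). So the algebra is type E_6.

E6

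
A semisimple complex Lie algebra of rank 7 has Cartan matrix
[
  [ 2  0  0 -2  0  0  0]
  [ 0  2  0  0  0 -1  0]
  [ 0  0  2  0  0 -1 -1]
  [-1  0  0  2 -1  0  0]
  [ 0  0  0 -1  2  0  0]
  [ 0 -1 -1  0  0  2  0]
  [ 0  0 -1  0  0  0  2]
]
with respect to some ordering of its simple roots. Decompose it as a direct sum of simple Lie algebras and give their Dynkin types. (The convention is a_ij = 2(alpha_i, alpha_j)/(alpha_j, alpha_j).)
The diagram associated to this matrix has two connected components: the simple roots {alpha_2, alpha_3, alpha_6, alpha_7} form a chain of 4 nodes with single edges (A_4), and {alpha_1, alpha_4, alpha_5} form a chain of 3 nodes with a double edge at one end; the terminal node there is the unique long simple root (C_3). A semisimple Lie algebra decomposes uniquely as the direct sum of simple ideals, one per connected component of its Dynkin diagram, so g ≅ A_4 ⊕ C_3 (dimension 24 + 21 = 45).

type A_4 + type C_3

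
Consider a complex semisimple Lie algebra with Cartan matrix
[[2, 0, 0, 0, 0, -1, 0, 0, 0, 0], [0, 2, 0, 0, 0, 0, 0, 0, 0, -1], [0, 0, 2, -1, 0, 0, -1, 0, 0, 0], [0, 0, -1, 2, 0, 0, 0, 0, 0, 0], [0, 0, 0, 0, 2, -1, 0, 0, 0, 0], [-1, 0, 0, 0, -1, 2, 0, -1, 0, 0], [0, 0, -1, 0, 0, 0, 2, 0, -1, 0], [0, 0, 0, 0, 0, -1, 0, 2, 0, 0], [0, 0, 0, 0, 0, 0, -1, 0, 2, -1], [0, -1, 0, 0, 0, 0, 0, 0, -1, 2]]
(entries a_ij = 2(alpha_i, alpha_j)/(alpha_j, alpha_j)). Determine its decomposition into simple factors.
A_6 (sl(7)) + D_4 (so(8))

The diagram associated to this matrix has two connected components: the simple roots {alpha_2, alpha_3, alpha_4, alpha_7, alpha_9, alpha_10} form a chain of 6 nodes with single edges (A_6), and {alpha_1, alpha_5, alpha_6, alpha_8} form a chain of 2 nodes with a fork of two nodes at one end (D_4). A semisimple Lie algebra decomposes uniquely as the direct sum of simple ideals, one per connected component of its Dynkin diagram, so g ≅ A_6 ⊕ D_4 (dimension 48 + 28 = 76).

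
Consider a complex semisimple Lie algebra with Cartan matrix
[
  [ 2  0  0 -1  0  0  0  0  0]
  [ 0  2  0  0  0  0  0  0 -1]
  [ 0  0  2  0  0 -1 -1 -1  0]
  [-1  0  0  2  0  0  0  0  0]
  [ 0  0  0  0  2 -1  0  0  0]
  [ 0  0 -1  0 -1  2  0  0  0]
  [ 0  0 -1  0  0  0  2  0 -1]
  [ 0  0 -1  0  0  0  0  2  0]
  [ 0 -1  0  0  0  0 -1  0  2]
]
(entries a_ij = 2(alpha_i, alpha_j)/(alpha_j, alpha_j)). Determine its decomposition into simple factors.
The diagram associated to this matrix has two connected components: the simple roots {alpha_1, alpha_4} form a chain of 2 nodes with single edges (A_2), and {alpha_2, alpha_3, alpha_5, alpha_6, alpha_7, alpha_8, alpha_9} form a chain of 6 nodes with one extra node attached to the third node from one end (E_7). A semisimple Lie algebra decomposes uniquely as the direct sum of simple ideals, one per connected component of its Dynkin diagram, so g ≅ A_2 ⊕ E_7 (dimension 8 + 133 = 141).

A_2 (sl(3)) + E_7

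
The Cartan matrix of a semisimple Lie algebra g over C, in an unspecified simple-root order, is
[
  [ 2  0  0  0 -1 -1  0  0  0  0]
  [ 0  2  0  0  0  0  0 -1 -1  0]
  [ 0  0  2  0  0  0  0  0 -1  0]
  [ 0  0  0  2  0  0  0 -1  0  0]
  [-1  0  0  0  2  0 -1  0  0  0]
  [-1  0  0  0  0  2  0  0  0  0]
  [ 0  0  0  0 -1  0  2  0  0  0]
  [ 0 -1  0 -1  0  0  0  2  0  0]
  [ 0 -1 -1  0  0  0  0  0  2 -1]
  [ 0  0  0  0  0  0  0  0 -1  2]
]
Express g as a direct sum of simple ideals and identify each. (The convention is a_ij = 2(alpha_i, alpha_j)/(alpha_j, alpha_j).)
The diagram associated to this matrix has two connected components: the simple roots {alpha_1, alpha_5, alpha_6, alpha_7} form a chain of 4 nodes with single edges (A_4), and {alpha_2, alpha_3, alpha_4, alpha_8, alpha_9, alpha_10} form a chain of 4 nodes with a fork of two nodes at one end (D_6). A semisimple Lie algebra decomposes uniquely as the direct sum of simple ideals, one per connected component of its Dynkin diagram, so g ≅ A_4 ⊕ D_6 (dimension 24 + 66 = 90).

A4 ⊕ D6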